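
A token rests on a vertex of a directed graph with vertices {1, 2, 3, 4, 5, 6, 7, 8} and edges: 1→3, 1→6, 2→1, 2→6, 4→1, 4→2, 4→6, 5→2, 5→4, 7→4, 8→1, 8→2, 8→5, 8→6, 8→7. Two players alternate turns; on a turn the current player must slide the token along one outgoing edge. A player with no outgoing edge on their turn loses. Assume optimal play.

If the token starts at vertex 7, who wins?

Use the standard recursion: the mover loses at a terminal position; elsewhere, the mover wins exactly when some move hands the opponent an L position.
Every edge goes from a vertex to one that appears earlier in the order 6, 3, 1, 2, 4, 5, 7, 8, so processing vertices in that order labels each vertex after all of its successors.
6: no outgoing edge → L
3: no outgoing edge → L
1: W (go to 3, an L position)
2: W (go to 6, an L position)
4: W (go to 6, an L position)
5: L (options 4(W), 2(W) are all W)
7: L (sole option 4(W) is W)
8: W (go to 7, an L position)
Every move from 7 reaches a W position, so the mover loses.

The second player wins.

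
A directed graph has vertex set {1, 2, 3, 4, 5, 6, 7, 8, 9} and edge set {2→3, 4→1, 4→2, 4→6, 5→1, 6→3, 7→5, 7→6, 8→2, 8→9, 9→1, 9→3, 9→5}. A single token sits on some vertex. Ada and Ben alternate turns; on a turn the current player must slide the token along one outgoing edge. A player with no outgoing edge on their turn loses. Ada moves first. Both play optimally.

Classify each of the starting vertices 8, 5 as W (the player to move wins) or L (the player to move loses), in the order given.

Work bottom-up. With no move the player to move loses. Otherwise the position is W if at least one move leads to an L position for the opponent, and L if every move leads to a W.
Every edge goes from a vertex to one that appears earlier in the order 3, 1, 5, 9, 6, 2, 8, 4, 7, so processing vertices in that order labels each vertex after all of its successors.
3: no outgoing edge → L
1: no outgoing edge → L
5: →1(L), so W
9: →1(L), so W
6: →3(L), so W
2: →3(L), so W
8: →2(W), 9(W) — all W, so L
4: →1(L), so W
7: →6(W), 5(W) — all W, so L

8: L, 5: W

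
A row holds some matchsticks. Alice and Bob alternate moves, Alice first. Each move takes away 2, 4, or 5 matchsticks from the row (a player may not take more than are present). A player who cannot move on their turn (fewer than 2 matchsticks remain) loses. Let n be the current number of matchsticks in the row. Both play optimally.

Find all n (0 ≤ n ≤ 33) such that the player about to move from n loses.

0, 1, 7, 8, 14, 15, 21, 22, 28, 29

Work bottom-up. With no move the player to move loses. Otherwise the position is W if at least one move leads to an L position for the opponent, and L if every move leads to a W.
n=0: no move → L
n=1: no move → L
n=2: W (go to 0, an L position)
n=3: W (go to 1, an L position)
n=4: W (go to 0, an L position)
n=5: W (go to 1, an L position)
n=6: W (go to 1, an L position)
n=7: L (options 5(W), 3(W), 2(W) are all W)
n=8: L (options 6(W), 4(W), 3(W) are all W)
n=9: W (go to 7, an L position)
n=10: W (go to 8, an L position)
n=11: W (go to 7, an L position)
n=12: W (go to 8, an L position)
n=13: W (go to 8, an L position)
n=14: L (options 12(W), 10(W), 9(W) are all W)
n=15: L (options 13(W), 11(W), 10(W) are all W)
n=16: W (go to 14, an L position)
n=17: W (go to 15, an L position)
n=18: W (go to 14, an L position)
n=19: W (go to 15, an L position)
n=20: W (go to 15, an L position)
n=21: L (options 19(W), 17(W), 16(W) are all W)
n=22: L (options 20(W), 18(W), 17(W) are all W)
n=23: W (go to 21, an L position)
n=24: W (go to 22, an L position)
n=25: W (go to 21, an L position)
n=26: W (go to 22, an L position)
n=27: W (go to 22, an L position)
n=28: L (options 26(W), 24(W), 23(W) are all W)
n=29: L (options 27(W), 25(W), 24(W) are all W)
n=30: W (go to 28, an L position)
n=31: W (go to 29, an L position)
n=32: W (go to 28, an L position)
n=33: W (go to 29, an L position)
The losing starting values of n are exactly the entries labelled L in this table (10 of them).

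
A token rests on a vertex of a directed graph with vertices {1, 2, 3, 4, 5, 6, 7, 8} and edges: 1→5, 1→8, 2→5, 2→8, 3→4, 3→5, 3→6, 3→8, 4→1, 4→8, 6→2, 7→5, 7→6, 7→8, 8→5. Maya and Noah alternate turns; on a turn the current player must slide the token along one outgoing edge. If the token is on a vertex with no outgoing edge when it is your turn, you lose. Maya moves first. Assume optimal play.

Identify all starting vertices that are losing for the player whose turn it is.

Classify positions by backward induction: terminal positions (no move available) are L. From any other position, the mover wins iff some move reaches an L.
Every edge goes from a vertex to one that appears earlier in the order 5, 8, 2, 6, 7, 1, 4, 3, so processing vertices in that order labels each vertex after all of its successors.
5: no outgoing edge → L
8: W (go to 5, an L position)
2: W (go to 5, an L position)
6: L (sole option 2(W) is W)
7: W (go to 6, an L position)
1: W (go to 5, an L position)
4: L (options 1(W), 8(W) are all W)
3: W (go to 4, an L position)
Reading off the rows marked L gives the requested list; there are 3 such vertices.

4, 5, 6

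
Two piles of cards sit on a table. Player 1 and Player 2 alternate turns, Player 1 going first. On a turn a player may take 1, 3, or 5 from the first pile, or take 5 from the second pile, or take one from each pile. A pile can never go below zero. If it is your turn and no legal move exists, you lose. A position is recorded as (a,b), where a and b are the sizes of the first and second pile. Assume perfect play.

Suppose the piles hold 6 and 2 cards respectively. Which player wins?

Player 2 wins.

Positions with no move are L. A position that does have a move is losing for the player to move precisely when every available move leads to a winning position for the opponent. Fill in the labels:
No move ever increases a pile, so every position that can arise here has a ≤ 6 and b ≤ 2; it is enough to label the cells with 0 ≤ a ≤ 6 and 0 ≤ b ≤ 2.
Every move lowers a or b (never raises either), so fill the grid row by row in increasing a, and left to right within a row: each cell's successors are then already labelled.
      b=0  b=1  b=2
a=0:    L    L    L
a=1:    W    W    W
a=2:    L    L    L
a=3:    W    W    W
a=4:    L    L    L
a=5:    W    W    W
a=6:    L    L    L
Cells with no legal move (terminal, hence L): (0,0), (0,1), (0,2).
The remaining L cells, each justified by listing all of its moves:
(2,0): only reaches (1,0)(W), which is W → L
(2,1): only reaches (1,1)(W), (1,0)(W), all W → L
(2,2): only reaches (1,2)(W), (1,1)(W), all W → L
(4,0): only reaches (3,0)(W), (1,0)(W), all W → L
(4,1): only reaches (3,1)(W), (1,1)(W), (3,0)(W), all W → L
(4,2): only reaches (3,2)(W), (1,2)(W), (3,1)(W), all W → L
(6,0): only reaches (5,0)(W), (3,0)(W), (1,0)(W), all W → L
(6,1): only reaches (5,1)(W), (3,1)(W), (1,1)(W), (5,0)(W), all W → L
(6,2): only reaches (5,2)(W), (3,2)(W), (1,2)(W), (5,1)(W), all W → L
Every other cell has at least one move into one of the L cells above, so it is W.
Every move from (6,2) reaches a W position, so the mover loses.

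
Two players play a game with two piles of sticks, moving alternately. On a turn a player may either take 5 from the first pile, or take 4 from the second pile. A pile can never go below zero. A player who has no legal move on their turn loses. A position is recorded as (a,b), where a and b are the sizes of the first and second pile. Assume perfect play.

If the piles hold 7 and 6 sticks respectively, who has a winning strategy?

The second player wins.

Classify positions by backward induction: terminal positions (no move available) are L. From any other position, the mover wins iff some move reaches an L.
No move ever increases a pile, so every position that can arise here has a ≤ 7 and b ≤ 6; it is enough to label the cells with 0 ≤ a ≤ 7 and 0 ≤ b ≤ 6.
Every move lowers a or b (never raises either), so fill the grid row by row in increasing a, and left to right within a row: each cell's successors are then already labelled.
      b=0  b=1  b=2  b=3  b=4  b=5  b=6
a=0:    L    L    L    L    W    W    W
a=1:    L    L    L    L    W    W    W
a=2:    L    L    L    L    W    W    W
a=3:    L    L    L    L    W    W    W
a=4:    L    L    L    L    W    W    W
a=5:    W    W    W    W    L    L    L
a=6:    W    W    W    W    L    L    L
a=7:    W    W    W    W    L    L    L
Cells with no legal move (terminal, hence L): (0,0), (0,1), (0,2), (0,3), (1,0), (1,1), (1,2), (1,3), (2,0), (2,1), (2,2), (2,3), (3,0), (3,1), (3,2), (3,3), (4,0), (4,1), (4,2), (4,3).
The remaining L cells, each justified by listing all of its moves:
(5,4): moves to (0,4)(W), (5,0)(W); every one is W ⇒ L
(5,5): moves to (0,5)(W), (5,1)(W); every one is W ⇒ L
(5,6): moves to (0,6)(W), (5,2)(W); every one is W ⇒ L
(6,4): moves to (1,4)(W), (6,0)(W); every one is W ⇒ L
(6,5): moves to (1,5)(W), (6,1)(W); every one is W ⇒ L
(6,6): moves to (1,6)(W), (6,2)(W); every one is W ⇒ L
(7,4): moves to (2,4)(W), (7,0)(W); every one is W ⇒ L
(7,5): moves to (2,5)(W), (7,1)(W); every one is W ⇒ L
(7,6): moves to (2,6)(W), (7,2)(W); every one is W ⇒ L
Every other cell has at least one move into one of the L cells above, so it is W.
The starting position (7,6) is L: whatever the player to move does, the opponent receives a W position.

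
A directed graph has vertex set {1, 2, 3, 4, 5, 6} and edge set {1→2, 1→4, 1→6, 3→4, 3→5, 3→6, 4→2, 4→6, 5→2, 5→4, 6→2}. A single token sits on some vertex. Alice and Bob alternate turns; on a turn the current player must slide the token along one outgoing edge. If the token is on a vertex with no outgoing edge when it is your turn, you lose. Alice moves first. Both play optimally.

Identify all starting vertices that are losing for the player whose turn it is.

Classify positions by backward induction: terminal positions (no move available) are L. From any other position, the mover wins iff some move reaches an L.
Every edge goes from a vertex to one that appears earlier in the order 2, 6, 4, 5, 3, 1, so processing vertices in that order labels each vertex after all of its successors.
2: no outgoing edge → L
6: →2(L), so W
4: →2(L), so W
5: →2(L), so W
3: →5(W), 4(W), 6(W) — all W, so L
1: →2(L), so W
Reading off the rows marked L gives the requested list; there are 2 such vertices.

2, 3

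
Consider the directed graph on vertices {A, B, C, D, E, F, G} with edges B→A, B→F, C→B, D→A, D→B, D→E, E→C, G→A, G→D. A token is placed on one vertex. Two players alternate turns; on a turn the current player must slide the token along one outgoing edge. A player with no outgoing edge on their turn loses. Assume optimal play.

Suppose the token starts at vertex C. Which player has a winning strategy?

The second player wins.

Use the standard recursion: the mover loses at a terminal position; elsewhere, the mover wins exactly when some move hands the opponent an L position.
Every edge goes from a vertex to one that appears earlier in the order A, F, B, C, E, D, G, so processing vertices in that order labels each vertex after all of its successors.
A: no outgoing edge → L
F: no outgoing edge → L
B: can move to F, which is L ⇒ W
C: the only move is to B(W), a W ⇒ L
E: can move to C, which is L ⇒ W
D: can move to A, which is L ⇒ W
G: can move to A, which is L ⇒ W
The starting position C is L: whatever the player to move does, the opponent receives a W position.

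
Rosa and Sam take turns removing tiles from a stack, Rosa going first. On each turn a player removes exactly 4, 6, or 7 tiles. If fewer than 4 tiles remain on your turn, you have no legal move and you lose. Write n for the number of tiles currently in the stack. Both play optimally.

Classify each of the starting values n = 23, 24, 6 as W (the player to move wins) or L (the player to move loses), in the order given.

Label each position W (a win for the player to move) or L (a loss). A position with no legal move is L; any other position is W exactly when some move reaches an L, and L when every move reaches a W.
n=0: no move → L
n=1: no move → L
n=2: no move → L
n=3: no move → L
n=4: reaches L-position 0 → W
n=5: reaches L-position 1 → W
n=6: reaches L-position 2 → W
n=7: reaches L-position 3 → W
n=8: reaches L-position 2 → W
n=9: reaches L-position 3 → W
n=10: reaches L-position 3 → W
n=11: only reaches 7(W), 5(W), 4(W), all W → L
n=12: only reaches 8(W), 6(W), 5(W), all W → L
n=13: only reaches 9(W), 7(W), 6(W), all W → L
n=14: only reaches 10(W), 8(W), 7(W), all W → L
n=15: reaches L-position 11 → W
n=16: reaches L-position 12 → W
n=17: reaches L-position 13 → W
n=18: reaches L-position 14 → W
n=19: reaches L-position 13 → W
n=20: reaches L-position 14 → W
n=21: reaches L-position 14 → W
n=22: only reaches 18(W), 16(W), 15(W), all W → L
n=23: only reaches 19(W), 17(W), 16(W), all W → L
n=24: only reaches 20(W), 18(W), 17(W), all W → L

23: L, 24: L, 6: W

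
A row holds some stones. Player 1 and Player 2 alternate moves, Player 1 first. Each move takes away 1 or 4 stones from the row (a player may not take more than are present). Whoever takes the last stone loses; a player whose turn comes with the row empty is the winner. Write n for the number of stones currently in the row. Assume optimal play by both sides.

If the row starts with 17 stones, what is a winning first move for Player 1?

Remove 1, leaving 16.

Positions with no move are W. A position that does have a move is losing for the player to move precisely when every available move leads to a winning position for the opponent. Fill in the labels:
n=0: no move; the opponent has just taken the last stone and therefore loses → W
n=1: →0(W) only, which is W, so L
n=2: →1(L), so W
n=3: →2(W) only, which is W, so L
n=4: →3(L), so W
n=5: →1(L), so W
n=6: →5(W), 2(W) — all W, so L
n=7: →6(L), so W
n=8: →7(W), 4(W) — all W, so L
n=9: →8(L), so W
n=10: →6(L), so W
n=11: →10(W), 7(W) — all W, so L
n=12: →11(L), so W
n=13: →12(W), 9(W) — all W, so L
n=14: →13(L), so W
n=15: →11(L), so W
n=16: →15(W), 12(W) — all W, so L
n=17: →16(L), so W
From 17, the L positions reachable in one move are: 16, 13. Any move reaching one of these is winning.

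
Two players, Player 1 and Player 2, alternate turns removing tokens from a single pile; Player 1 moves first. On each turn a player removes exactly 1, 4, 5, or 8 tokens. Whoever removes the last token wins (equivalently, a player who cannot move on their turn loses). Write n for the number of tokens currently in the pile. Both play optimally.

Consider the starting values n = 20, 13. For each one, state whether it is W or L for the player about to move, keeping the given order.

Work bottom-up. With no move the player to move loses. Otherwise the position is W if at least one move leads to an L position for the opponent, and L if every move leads to a W.
n=0: no move → L
n=1: W (go to 0, an L position)
n=2: L (sole option 1(W) is W)
n=3: W (go to 2, an L position)
n=4: W (go to 0, an L position)
n=5: W (go to 0, an L position)
n=6: W (go to 2, an L position)
n=7: W (go to 2, an L position)
n=8: W (go to 0, an L position)
n=9: L (options 8(W), 5(W), 4(W), 1(W) are all W)
n=10: W (go to 9, an L position)
n=11: L (options 10(W), 7(W), 6(W), 3(W) are all W)
n=12: W (go to 11, an L position)
n=13: W (go to 9, an L position)
n=14: W (go to 9, an L position)
n=15: W (go to 11, an L position)
n=16: W (go to 11, an L position)
n=17: W (go to 9, an L position)
n=18: L (options 17(W), 14(W), 13(W), 10(W) are all W)
n=19: W (go to 18, an L position)
n=20: L (options 19(W), 16(W), 15(W), 12(W) are all W)

20: L, 13: W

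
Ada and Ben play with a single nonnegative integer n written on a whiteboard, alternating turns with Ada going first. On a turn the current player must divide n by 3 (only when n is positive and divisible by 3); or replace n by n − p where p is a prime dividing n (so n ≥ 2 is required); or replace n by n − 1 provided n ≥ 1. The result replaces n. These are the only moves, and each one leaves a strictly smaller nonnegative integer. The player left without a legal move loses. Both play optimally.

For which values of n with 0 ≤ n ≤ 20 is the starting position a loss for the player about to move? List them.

Build the W/L table. Terminal = L. A non-terminal position is W if it has a move to some L; otherwise it is L.
n=0: no move → L
n=1: W (go to 0, an L position)
n=2: W (go to 0, an L position)
n=3: W (go to 0, an L position)
n=4: L (options 2(W), 3(W) are all W)
n=5: W (go to 0, an L position)
n=6: W (go to 4, an L position)
n=7: W (go to 0, an L position)
n=8: L (options 6(W), 7(W) are all W)
n=9: W (go to 8, an L position)
n=10: W (go to 8, an L position)
n=11: W (go to 0, an L position)
n=12: W (go to 4, an L position)
n=13: W (go to 0, an L position)
n=14: L (options 7(W), 12(W), 13(W) are all W)
n=15: W (go to 14, an L position)
n=16: W (go to 14, an L position)
n=17: W (go to 0, an L position)
n=18: L (options 6(W), 15(W), 16(W), 17(W) are all W)
n=19: W (go to 0, an L position)
n=20: W (go to 18, an L position)
The losing starting values of n are exactly the entries labelled L in this table (5 of them).

0, 4, 8, 14, 18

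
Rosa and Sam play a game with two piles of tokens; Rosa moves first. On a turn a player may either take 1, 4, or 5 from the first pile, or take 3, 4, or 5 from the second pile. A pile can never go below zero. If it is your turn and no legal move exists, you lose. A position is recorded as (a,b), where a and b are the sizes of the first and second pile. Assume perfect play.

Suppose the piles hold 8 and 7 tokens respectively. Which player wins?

Build the W/L table. Terminal = L. A non-terminal position is W if it has a move to some L; otherwise it is L.
No move ever increases a pile, so every position that can arise here has a ≤ 8 and b ≤ 7; it is enough to label the cells with 0 ≤ a ≤ 8 and 0 ≤ b ≤ 7.
Every move lowers a or b (never raises either), so fill the grid row by row in increasing a, and left to right within a row: each cell's successors are then already labelled.
      b=0  b=1  b=2  b=3  b=4  b=5  b=6  b=7
a=0:    L    L    L    W    W    W    W    W
a=1:    W    W    W    L    L    L    W    W
a=2:    L    L    L    W    W    W    W    W
a=3:    W    W    W    L    L    L    W    W
a=4:    W    W    W    W    W    W    L    L
a=5:    W    W    W    W    W    W    W    W
a=6:    W    W    W    W    W    W    L    L
a=7:    W    W    W    W    W    W    W    W
a=8:    L    L    L    W    W    W    W    W
Cells with no legal move (terminal, hence L): (0,0), (0,1), (0,2).
The remaining L cells, each justified by listing all of its moves:
(1,3): moves to (0,3)(W), (1,0)(W); every one is W ⇒ L
(1,4): moves to (0,4)(W), (1,1)(W), (1,0)(W); every one is W ⇒ L
(1,5): moves to (0,5)(W), (1,2)(W), (1,1)(W), (1,0)(W); every one is W ⇒ L
(2,0): the only move is to (1,0)(W), a W ⇒ L
(2,1): the only move is to (1,1)(W), a W ⇒ L
(2,2): the only move is to (1,2)(W), a W ⇒ L
(3,3): moves to (2,3)(W), (3,0)(W); every one is W ⇒ L
(3,4): moves to (2,4)(W), (3,1)(W), (3,0)(W); every one is W ⇒ L
(3,5): moves to (2,5)(W), (3,2)(W), (3,1)(W), (3,0)(W); every one is W ⇒ L
(4,6): moves to (3,6)(W), (0,6)(W), (4,3)(W), (4,2)(W), (4,1)(W); every one is W ⇒ L
(4,7): moves to (3,7)(W), (0,7)(W), (4,4)(W), (4,3)(W), (4,2)(W); every one is W ⇒ L
(6,6): moves to (5,6)(W), (2,6)(W), (1,6)(W), (6,3)(W), (6,2)(W), (6,1)(W); every one is W ⇒ L
(6,7): moves to (5,7)(W), (2,7)(W), (1,7)(W), (6,4)(W), (6,3)(W), (6,2)(W); every one is W ⇒ L
(8,0): moves to (7,0)(W), (4,0)(W), (3,0)(W); every one is W ⇒ L
(8,1): moves to (7,1)(W), (4,1)(W), (3,1)(W); every one is W ⇒ L
(8,2): moves to (7,2)(W), (4,2)(W), (3,2)(W); every one is W ⇒ L
Every other cell has at least one move into one of the L cells above, so it is W.
The starting position (8,7) is W: Rosa should move to (4,7), handing over an L position.

Rosa wins.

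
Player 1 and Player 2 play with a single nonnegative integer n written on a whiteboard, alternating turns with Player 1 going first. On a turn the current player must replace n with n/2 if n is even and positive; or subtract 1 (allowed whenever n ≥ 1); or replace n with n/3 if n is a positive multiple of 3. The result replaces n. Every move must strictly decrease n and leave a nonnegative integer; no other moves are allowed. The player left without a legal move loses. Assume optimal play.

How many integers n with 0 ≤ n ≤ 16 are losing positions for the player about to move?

8

Use the standard recursion: the mover loses at a terminal position; elsewhere, the mover wins exactly when some move hands the opponent an L position.
n=0: no move → L
n=1: W (go to 0, an L position)
n=2: L (sole option 1(W) is W)
n=3: W (go to 2, an L position)
n=4: W (go to 2, an L position)
n=5: L (sole option 4(W) is W)
n=6: W (go to 2, an L position)
n=7: L (sole option 6(W) is W)
n=8: W (go to 7, an L position)
n=9: L (options 3(W), 8(W) are all W)
n=10: W (go to 5, an L position)
n=11: L (sole option 10(W) is W)
n=12: W (go to 11, an L position)
n=13: L (sole option 12(W) is W)
n=14: W (go to 7, an L position)
n=15: W (go to 5, an L position)
n=16: L (options 8(W), 15(W) are all W)
L entries with 0 ≤ n ≤ 16: n = 0, 2, 5, 7, 9, 11, 13, 16; that makes 8.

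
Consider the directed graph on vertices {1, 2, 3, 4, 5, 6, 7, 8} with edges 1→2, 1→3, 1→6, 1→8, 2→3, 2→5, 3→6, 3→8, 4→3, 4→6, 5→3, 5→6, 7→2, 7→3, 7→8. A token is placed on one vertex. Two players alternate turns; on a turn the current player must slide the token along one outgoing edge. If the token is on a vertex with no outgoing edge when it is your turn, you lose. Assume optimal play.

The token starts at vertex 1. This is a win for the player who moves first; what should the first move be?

Move to 2.

Use the standard recursion: the mover loses at a terminal position; elsewhere, the mover wins exactly when some move hands the opponent an L position.
Every edge goes from a vertex to one that appears earlier in the order 6, 8, 3, 4, 5, 2, 7, 1, so processing vertices in that order labels each vertex after all of its successors.
6: no outgoing edge → L
8: no outgoing edge → L
3: can move to 8, which is L ⇒ W
4: can move to 6, which is L ⇒ W
5: can move to 6, which is L ⇒ W
2: moves to 5(W), 3(W); every one is W ⇒ L
7: can move to 2, which is L ⇒ W
1: can move to 2, which is L ⇒ W
From 1, the L positions reachable in one move are: 2, 8, 6. Any move reaching one of these is winning.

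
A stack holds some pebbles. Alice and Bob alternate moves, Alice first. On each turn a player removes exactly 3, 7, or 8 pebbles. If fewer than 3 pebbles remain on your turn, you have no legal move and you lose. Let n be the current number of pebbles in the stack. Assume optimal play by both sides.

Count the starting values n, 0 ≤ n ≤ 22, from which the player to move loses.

10

Work bottom-up. With no move the player to move loses. Otherwise the position is W if at least one move leads to an L position for the opponent, and L if every move leads to a W.
n=0: no move → L
n=1: no move → L
n=2: no move → L
n=3: W (go to 0, an L position)
n=4: W (go to 1, an L position)
n=5: W (go to 2, an L position)
n=6: L (sole option 3(W) is W)
n=7: W (go to 0, an L position)
n=8: W (go to 1, an L position)
n=9: W (go to 6, an L position)
n=10: W (go to 2, an L position)
n=11: L (options 8(W), 4(W), 3(W) are all W)
n=12: L (options 9(W), 5(W), 4(W) are all W)
n=13: W (go to 6, an L position)
n=14: W (go to 11, an L position)
n=15: W (go to 12, an L position)
n=16: L (options 13(W), 9(W), 8(W) are all W)
n=17: L (options 14(W), 10(W), 9(W) are all W)
n=18: W (go to 11, an L position)
n=19: W (go to 16, an L position)
n=20: W (go to 17, an L position)
n=21: L (options 18(W), 14(W), 13(W) are all W)
n=22: L (options 19(W), 15(W), 14(W) are all W)
L entries with 0 ≤ n ≤ 22: n = 0, 1, 2, 6, 11, 12, 16, 17, 21, 22; that makes 10.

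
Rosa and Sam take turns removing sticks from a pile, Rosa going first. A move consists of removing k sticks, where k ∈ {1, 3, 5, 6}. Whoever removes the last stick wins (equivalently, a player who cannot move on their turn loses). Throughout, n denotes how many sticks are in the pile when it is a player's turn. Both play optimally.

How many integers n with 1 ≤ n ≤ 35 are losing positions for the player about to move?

10

Use the standard recursion: the mover loses at a terminal position; elsewhere, the mover wins exactly when some move hands the opponent an L position.
n=0: no move → L
n=1: W (go to 0, an L position)
n=2: L (sole option 1(W) is W)
n=3: W (go to 2, an L position)
n=4: L (options 3(W), 1(W) are all W)
n=5: W (go to 4, an L position)
n=6: W (go to 0, an L position)
n=7: W (go to 4, an L position)
n=8: W (go to 2, an L position)
n=9: W (go to 4, an L position)
n=10: W (go to 4, an L position)
n=11: L (options 10(W), 8(W), 6(W), 5(W) are all W)
n=12: W (go to 11, an L position)
n=13: L (options 12(W), 10(W), 8(W), 7(W) are all W)
n=14: W (go to 13, an L position)
n=15: L (options 14(W), 12(W), 10(W), 9(W) are all W)
n=16: W (go to 15, an L position)
n=17: W (go to 11, an L position)
n=18: W (go to 15, an L position)
n=19: W (go to 13, an L position)
n=20: W (go to 15, an L position)
n=21: W (go to 15, an L position)
n=22: L (options 21(W), 19(W), 17(W), 16(W) are all W)
n=23: W (go to 22, an L position)
n=24: L (options 23(W), 21(W), 19(W), 18(W) are all W)
n=25: W (go to 24, an L position)
n=26: L (options 25(W), 23(W), 21(W), 20(W) are all W)
n=27: W (go to 26, an L position)
n=28: W (go to 22, an L position)
n=29: W (go to 26, an L position)
n=30: W (go to 24, an L position)
n=31: W (go to 26, an L position)
n=32: W (go to 26, an L position)
n=33: L (options 32(W), 30(W), 28(W), 27(W) are all W)
n=34: W (go to 33, an L position)
n=35: L (options 34(W), 32(W), 30(W), 29(W) are all W)
L entries with 1 ≤ n ≤ 35 (n=0 is outside the asked range and is not counted): n = 2, 4, 11, 13, 15, 22, 24, 26, 33, 35; that makes 10.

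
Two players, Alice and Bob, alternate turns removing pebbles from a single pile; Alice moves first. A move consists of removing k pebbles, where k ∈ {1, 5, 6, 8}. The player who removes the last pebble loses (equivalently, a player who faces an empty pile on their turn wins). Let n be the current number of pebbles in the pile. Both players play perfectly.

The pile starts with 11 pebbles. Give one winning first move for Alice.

Remove 6, leaving 5.

Classify positions by backward induction: terminal positions (no move available) are W. From any other position, the mover wins iff some move reaches an L.
n=0: no move; the opponent has just taken the last pebble and therefore loses → W
n=1: L (sole option 0(W) is W)
n=2: W (go to 1, an L position)
n=3: L (sole option 2(W) is W)
n=4: W (go to 3, an L position)
n=5: L (options 4(W), 0(W) are all W)
n=6: W (go to 5, an L position)
n=7: W (go to 1, an L position)
n=8: W (go to 3, an L position)
n=9: W (go to 3, an L position)
n=10: W (go to 5, an L position)
n=11: W (go to 5, an L position)
From 11, the L positions reachable in one move are: 5, 3. Any move reaching one of these is winning.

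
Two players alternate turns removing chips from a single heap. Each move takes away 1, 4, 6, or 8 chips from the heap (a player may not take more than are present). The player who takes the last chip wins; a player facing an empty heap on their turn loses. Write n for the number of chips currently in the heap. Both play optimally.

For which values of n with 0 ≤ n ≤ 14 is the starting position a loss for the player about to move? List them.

0, 2, 5, 7, 12, 14

Label each position W (a win for the player to move) or L (a loss). A position with no legal move is L; any other position is W exactly when some move reaches an L, and L when every move reaches a W.
n=0: no move → L
n=1: →0(L), so W
n=2: →1(W) only, which is W, so L
n=3: →2(L), so W
n=4: →0(L), so W
n=5: →4(W), 1(W) — all W, so L
n=6: →5(L), so W
n=7: →6(W), 3(W), 1(W) — all W, so L
n=8: →7(L), so W
n=9: →5(L), so W
n=10: →2(L), so W
n=11: →7(L), so W
n=12: →11(W), 8(W), 6(W), 4(W) — all W, so L
n=13: →12(L), so W
n=14: →13(W), 10(W), 8(W), 6(W) — all W, so L
Reading off the rows marked L gives the requested list; there are 6 such values of n.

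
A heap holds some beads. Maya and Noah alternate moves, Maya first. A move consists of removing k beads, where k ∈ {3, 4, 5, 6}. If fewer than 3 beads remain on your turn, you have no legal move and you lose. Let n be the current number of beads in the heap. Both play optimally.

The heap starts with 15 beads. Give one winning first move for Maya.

Build the W/L table. Terminal = L. A non-terminal position is W if it has a move to some L; otherwise it is L.
n=0: no move → L
n=1: no move → L
n=2: no move → L
n=3: W (go to 0, an L position)
n=4: W (go to 1, an L position)
n=5: W (go to 2, an L position)
n=6: W (go to 2, an L position)
n=7: W (go to 2, an L position)
n=8: W (go to 2, an L position)
n=9: L (options 6(W), 5(W), 4(W), 3(W) are all W)
n=10: L (options 7(W), 6(W), 5(W), 4(W) are all W)
n=11: L (options 8(W), 7(W), 6(W), 5(W) are all W)
n=12: W (go to 9, an L position)
n=13: W (go to 10, an L position)
n=14: W (go to 11, an L position)
n=15: W (go to 11, an L position)
From 15, the L positions reachable in one move are: 11, 10, 9. Any move reaching one of these is winning.

Remove 4, leaving 11.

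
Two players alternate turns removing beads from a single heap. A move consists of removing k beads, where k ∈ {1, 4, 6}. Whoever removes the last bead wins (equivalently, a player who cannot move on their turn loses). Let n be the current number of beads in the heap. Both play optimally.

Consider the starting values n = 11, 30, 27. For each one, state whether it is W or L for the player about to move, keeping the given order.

Classify positions by backward induction: terminal positions (no move available) are L. From any other position, the mover wins iff some move reaches an L.
n=0: no move → L
n=1: can move to 0, which is L ⇒ W
n=2: the only move is to 1(W), a W ⇒ L
n=3: can move to 2, which is L ⇒ W
n=4: can move to 0, which is L ⇒ W
n=5: moves to 4(W), 1(W); every one is W ⇒ L
n=6: can move to 5, which is L ⇒ W
n=7: moves to 6(W), 3(W), 1(W); every one is W ⇒ L
n=8: can move to 7, which is L ⇒ W
n=9: can move to 5, which is L ⇒ W
n=10: moves to 9(W), 6(W), 4(W); every one is W ⇒ L
n=11: can move to 10, which is L ⇒ W
n=12: moves to 11(W), 8(W), 6(W); every one is W ⇒ L
n=13: can move to 12, which is L ⇒ W
n=14: can move to 10, which is L ⇒ W
n=15: moves to 14(W), 11(W), 9(W); every one is W ⇒ L
n=16: can move to 15, which is L ⇒ W
n=17: moves to 16(W), 13(W), 11(W); every one is W ⇒ L
n=18: can move to 17, which is L ⇒ W
n=19: can move to 15, which is L ⇒ W
n=20: moves to 19(W), 16(W), 14(W); every one is W ⇒ L
n=21: can move to 20, which is L ⇒ W
n=22: moves to 21(W), 18(W), 16(W); every one is W ⇒ L
n=23: can move to 22, which is L ⇒ W
n=24: can move to 20, which is L ⇒ W
n=25: moves to 24(W), 21(W), 19(W); every one is W ⇒ L
n=26: can move to 25, which is L ⇒ W
n=27: moves to 26(W), 23(W), 21(W); every one is W ⇒ L
n=28: can move to 27, which is L ⇒ W
n=29: can move to 25, which is L ⇒ W
n=30: moves to 29(W), 26(W), 24(W); every one is W ⇒ L

11: W, 30: L, 27: L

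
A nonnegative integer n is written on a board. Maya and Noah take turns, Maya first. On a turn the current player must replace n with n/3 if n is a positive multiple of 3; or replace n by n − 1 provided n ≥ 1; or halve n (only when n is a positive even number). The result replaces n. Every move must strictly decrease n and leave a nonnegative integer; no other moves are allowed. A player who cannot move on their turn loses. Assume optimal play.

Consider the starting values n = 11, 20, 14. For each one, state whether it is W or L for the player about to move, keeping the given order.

11: L, 20: W, 14: W

Use the standard recursion: the mover loses at a terminal position; elsewhere, the mover wins exactly when some move hands the opponent an L position.
n=0: no move → L
n=1: W (go to 0, an L position)
n=2: L (sole option 1(W) is W)
n=3: W (go to 2, an L position)
n=4: W (go to 2, an L position)
n=5: L (sole option 4(W) is W)
n=6: W (go to 2, an L position)
n=7: L (sole option 6(W) is W)
n=8: W (go to 7, an L position)
n=9: L (options 3(W), 8(W) are all W)
n=10: W (go to 5, an L position)
n=11: L (sole option 10(W) is W)
n=12: W (go to 11, an L position)
n=13: L (sole option 12(W) is W)
n=14: W (go to 7, an L position)
n=15: W (go to 5, an L position)
n=16: L (options 8(W), 15(W) are all W)
n=17: W (go to 16, an L position)
n=18: W (go to 9, an L position)
n=19: L (sole option 18(W) is W)
n=20: W (go to 19, an L position)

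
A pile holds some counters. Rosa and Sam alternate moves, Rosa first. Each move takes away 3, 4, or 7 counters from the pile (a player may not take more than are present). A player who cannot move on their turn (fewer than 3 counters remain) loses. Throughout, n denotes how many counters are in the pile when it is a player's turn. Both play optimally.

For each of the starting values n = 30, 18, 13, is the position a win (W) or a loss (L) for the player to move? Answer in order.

Build the W/L table. Terminal = L. A non-terminal position is W if it has a move to some L; otherwise it is L.
n=0: no move → L
n=1: no move → L
n=2: no move → L
n=3: W (go to 0, an L position)
n=4: W (go to 1, an L position)
n=5: W (go to 2, an L position)
n=6: W (go to 2, an L position)
n=7: W (go to 0, an L position)
n=8: W (go to 1, an L position)
n=9: W (go to 2, an L position)
n=10: L (options 7(W), 6(W), 3(W) are all W)
n=11: L (options 8(W), 7(W), 4(W) are all W)
n=12: L (options 9(W), 8(W), 5(W) are all W)
n=13: W (go to 10, an L position)
n=14: W (go to 11, an L position)
n=15: W (go to 12, an L position)
n=16: W (go to 12, an L position)
n=17: W (go to 10, an L position)
n=18: W (go to 11, an L position)
n=19: W (go to 12, an L position)
n=20: L (options 17(W), 16(W), 13(W) are all W)
n=21: L (options 18(W), 17(W), 14(W) are all W)
n=22: L (options 19(W), 18(W), 15(W) are all W)
n=23: W (go to 20, an L position)
n=24: W (go to 21, an L position)
n=25: W (go to 22, an L position)
n=26: W (go to 22, an L position)
n=27: W (go to 20, an L position)
n=28: W (go to 21, an L position)
n=29: W (go to 22, an L position)
n=30: L (options 27(W), 26(W), 23(W) are all W)

30: L, 18: W, 13: W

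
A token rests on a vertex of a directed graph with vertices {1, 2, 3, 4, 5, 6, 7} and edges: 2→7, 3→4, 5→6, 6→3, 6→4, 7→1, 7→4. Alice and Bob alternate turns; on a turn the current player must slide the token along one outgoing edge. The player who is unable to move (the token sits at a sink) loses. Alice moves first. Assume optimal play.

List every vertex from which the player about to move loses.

1, 2, 4, 5

Compute win/loss labels from the base case upward. A position with no move is L. Any other position is W if it can reach an L in one move, else L.
Every edge goes from a vertex to one that appears earlier in the order 4, 1, 7, 2, 3, 6, 5, so processing vertices in that order labels each vertex after all of its successors.
4: no outgoing edge → L
1: no outgoing edge → L
7: can move to 1, which is L ⇒ W
2: the only move is to 7(W), a W ⇒ L
3: can move to 4, which is L ⇒ W
6: can move to 4, which is L ⇒ W
5: the only move is to 6(W), a W ⇒ L
Reading off the rows marked L gives the requested list; there are 4 such vertices.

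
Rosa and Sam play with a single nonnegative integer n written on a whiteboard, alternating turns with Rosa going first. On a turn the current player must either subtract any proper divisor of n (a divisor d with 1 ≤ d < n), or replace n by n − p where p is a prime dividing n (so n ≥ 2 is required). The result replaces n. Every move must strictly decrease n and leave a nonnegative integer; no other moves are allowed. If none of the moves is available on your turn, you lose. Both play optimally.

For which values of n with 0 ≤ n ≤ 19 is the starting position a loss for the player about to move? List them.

Label each position W (a win for the player to move) or L (a loss). A position with no legal move is L; any other position is W exactly when some move reaches an L, and L when every move reaches a W.
n=0: no move → L
n=1: no move → L
n=2: →0(L), so W
n=3: →0(L), so W
n=4: →2(W), 3(W) — all W, so L
n=5: →0(L), so W
n=6: →4(L), so W
n=7: →0(L), so W
n=8: →4(L), so W
n=9: →6(W), 8(W) — all W, so L
n=10: →9(L), so W
n=11: →0(L), so W
n=12: →9(L), so W
n=13: →0(L), so W
n=14: →7(W), 12(W), 13(W) — all W, so L
n=15: →14(L), so W
n=16: →14(L), so W
n=17: →0(L), so W
n=18: →9(L), so W
n=19: →0(L), so W
Reading off the rows marked L gives the requested list; there are 5 such values of n.

0, 1, 4, 9, 14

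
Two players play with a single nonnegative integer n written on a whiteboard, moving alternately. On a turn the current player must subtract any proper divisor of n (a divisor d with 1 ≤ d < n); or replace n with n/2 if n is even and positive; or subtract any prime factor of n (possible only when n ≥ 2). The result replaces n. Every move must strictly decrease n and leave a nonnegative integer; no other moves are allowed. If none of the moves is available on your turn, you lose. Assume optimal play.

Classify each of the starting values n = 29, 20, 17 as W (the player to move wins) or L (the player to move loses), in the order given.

Positions with no move are L. A position that does have a move is losing for the player to move precisely when every available move leads to a winning position for the opponent. Fill in the labels:
n=0: no move → L
n=1: no move → L
n=2: →0(L), so W
n=3: →0(L), so W
n=4: →2(W), 3(W) — all W, so L
n=5: →0(L), so W
n=6: →4(L), so W
n=7: →0(L), so W
n=8: →4(L), so W
n=9: →6(W), 8(W) — all W, so L
n=10: →9(L), so W
n=11: →0(L), so W
n=12: →9(L), so W
n=13: →0(L), so W
n=14: →7(W), 12(W), 13(W) — all W, so L
n=15: →14(L), so W
n=16: →14(L), so W
n=17: →0(L), so W
n=18: →9(L), so W
n=19: →0(L), so W
n=20: →10(W), 15(W), 16(W), 18(W), 19(W) — all W, so L
n=21: →14(L), so W
n=22: →20(L), so W
n=23: →0(L), so W
n=24: →20(L), so W
n=25: →20(L), so W
n=26: →13(W), 24(W), 25(W) — all W, so L
n=27: →26(L), so W
n=28: →14(L), so W
n=29: →0(L), so W

29: W, 20: L, 17: W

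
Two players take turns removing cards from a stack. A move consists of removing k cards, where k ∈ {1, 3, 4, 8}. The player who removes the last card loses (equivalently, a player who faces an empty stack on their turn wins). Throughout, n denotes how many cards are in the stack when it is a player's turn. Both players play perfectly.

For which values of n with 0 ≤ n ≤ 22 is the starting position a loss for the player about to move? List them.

Compute win/loss labels from the base case upward. A position with no move is W. Any other position is W if it can reach an L in one move, else L.
n=0: no move; the opponent has just taken the last card and therefore loses → W
n=1: the only move is to 0(W), a W ⇒ L
n=2: can move to 1, which is L ⇒ W
n=3: moves to 2(W), 0(W); every one is W ⇒ L
n=4: can move to 3, which is L ⇒ W
n=5: can move to 1, which is L ⇒ W
n=6: can move to 3, which is L ⇒ W
n=7: can move to 3, which is L ⇒ W
n=8: moves to 7(W), 5(W), 4(W), 0(W); every one is W ⇒ L
n=9: can move to 8, which is L ⇒ W
n=10: moves to 9(W), 7(W), 6(W), 2(W); every one is W ⇒ L
n=11: can move to 10, which is L ⇒ W
n=12: can move to 8, which is L ⇒ W
n=13: can move to 10, which is L ⇒ W
n=14: can move to 10, which is L ⇒ W
n=15: moves to 14(W), 12(W), 11(W), 7(W); every one is W ⇒ L
n=16: can move to 15, which is L ⇒ W
n=17: moves to 16(W), 14(W), 13(W), 9(W); every one is W ⇒ L
n=18: can move to 17, which is L ⇒ W
n=19: can move to 15, which is L ⇒ W
n=20: can move to 17, which is L ⇒ W
n=21: can move to 17, which is L ⇒ W
n=22: moves to 21(W), 19(W), 18(W), 14(W); every one is W ⇒ L
Reading off the rows marked L gives the requested list; there are 7 such values of n.

1, 3, 8, 10, 15, 17, 22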